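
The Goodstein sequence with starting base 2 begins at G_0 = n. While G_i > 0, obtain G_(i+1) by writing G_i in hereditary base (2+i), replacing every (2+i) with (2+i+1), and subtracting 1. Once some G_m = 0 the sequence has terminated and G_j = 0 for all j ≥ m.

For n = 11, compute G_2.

1027

(0) 11|_2 = 2^(2 + 1) + 2 + 1 ↦ 3^(3 + 1) + 3 + 1|_3 = 85 ⇒ 84
(1) 84|_3 = 3^(3 + 1) + 3 ↦ 4^(4 + 1) + 4|_4 = 1028 ⇒ 1027
(2) 1027|_4 = 4^(4 + 1) + 3 ↦ 5^(5 + 1) + 3|_5 = 15628 ⇒ 15627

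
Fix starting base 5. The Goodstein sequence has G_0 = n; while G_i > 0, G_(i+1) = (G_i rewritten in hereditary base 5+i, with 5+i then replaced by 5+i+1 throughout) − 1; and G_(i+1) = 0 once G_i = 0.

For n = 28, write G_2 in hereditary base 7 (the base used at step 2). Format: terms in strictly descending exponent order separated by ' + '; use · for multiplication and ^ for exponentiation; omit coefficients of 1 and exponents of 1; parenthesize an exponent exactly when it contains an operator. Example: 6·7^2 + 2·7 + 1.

(0) 28|_5 = 5^2 + 3 ↦ 6^2 + 3|_6 = 39 ⇒ 38
(1) 38|_6 = 6^2 + 2 ↦ 7^2 + 2|_7 = 51 ⇒ 50
(2) 50|_7 = 7^2 + 1 ↦ 8^2 + 1|_8 = 65 ⇒ 64

7^2 + 1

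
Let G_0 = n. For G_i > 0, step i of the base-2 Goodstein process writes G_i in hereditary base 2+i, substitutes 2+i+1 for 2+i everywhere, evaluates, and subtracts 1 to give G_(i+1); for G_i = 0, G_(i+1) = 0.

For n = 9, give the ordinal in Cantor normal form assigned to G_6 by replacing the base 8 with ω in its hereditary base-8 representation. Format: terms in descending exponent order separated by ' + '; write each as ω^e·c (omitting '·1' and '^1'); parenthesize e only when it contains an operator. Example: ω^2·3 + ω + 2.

G_0 = 9. HB_2(9) = 2^(2 + 1) + 1. Bump = 82. G_1 = 81.
G_1 = 81. HB_3(81) = 3^(3 + 1). Bump = 1024. G_2 = 1023.
G_2 = 1023. HB_4(1023) = 3·4^4 + 3·4^3 + 3·4^2 + 3·4 + 3. Bump = 9843. G_3 = 9842.
G_3 = 9842. HB_5(9842) = 3·5^5 + 3·5^3 + 3·5^2 + 3·5 + 2. Bump = 140744. G_4 = 140743.
G_4 = 140743. HB_6(140743) = 3·6^6 + 3·6^3 + 3·6^2 + 3·6 + 1. Bump = 2471827. G_5 = 2471826.
G_5 = 2471826. HB_7(2471826) = 3·7^7 + 3·7^3 + 3·7^2 + 3·7. Bump = 50333400. G_6 = 50333399.
G_6 = 50333399. HB_8(50333399) = 3·8^8 + 3·8^3 + 3·8^2 + 2·8 + 7. Bump = 1162263922. G_7 = 1162263921.

ω^ω·3 + ω^3·3 + ω^2·3 + ω·2 + 7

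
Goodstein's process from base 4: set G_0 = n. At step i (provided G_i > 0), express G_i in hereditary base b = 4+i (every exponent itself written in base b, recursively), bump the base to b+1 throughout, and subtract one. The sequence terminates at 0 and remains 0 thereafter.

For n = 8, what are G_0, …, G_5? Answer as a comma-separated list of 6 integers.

8, 9, 9, 9, 9, 9

[0] 8 ≡ 2·4 (base 4). Lift 5: 10. −1: 9.
[1] 9 ≡ 5 + 4 (base 5). Lift 6: 10. −1: 9.
[2] 9 ≡ 6 + 3 (base 6). Lift 7: 10. −1: 9.
[3] 9 ≡ 7 + 2 (base 7). Lift 8: 10. −1: 9.
[4] 9 ≡ 8 + 1 (base 8). Lift 9: 10. −1: 9.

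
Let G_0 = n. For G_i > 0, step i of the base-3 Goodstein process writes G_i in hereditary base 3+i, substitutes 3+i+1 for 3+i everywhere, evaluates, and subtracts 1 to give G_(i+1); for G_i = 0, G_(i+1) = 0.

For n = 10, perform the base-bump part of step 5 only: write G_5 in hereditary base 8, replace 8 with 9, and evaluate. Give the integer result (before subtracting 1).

(0) 10|_3 = 3^2 + 1 ↦ 4^2 + 1|_4 = 17 ⇒ 16
(1) 16|_4 = 4^2 ↦ 5^2|_5 = 25 ⇒ 24
(2) 24|_5 = 4·5 + 4 ↦ 4·6 + 4|_6 = 28 ⇒ 27
(3) 27|_6 = 4·6 + 3 ↦ 4·7 + 3|_7 = 31 ⇒ 30
(4) 30|_7 = 4·7 + 2 ↦ 4·8 + 2|_8 = 34 ⇒ 33

37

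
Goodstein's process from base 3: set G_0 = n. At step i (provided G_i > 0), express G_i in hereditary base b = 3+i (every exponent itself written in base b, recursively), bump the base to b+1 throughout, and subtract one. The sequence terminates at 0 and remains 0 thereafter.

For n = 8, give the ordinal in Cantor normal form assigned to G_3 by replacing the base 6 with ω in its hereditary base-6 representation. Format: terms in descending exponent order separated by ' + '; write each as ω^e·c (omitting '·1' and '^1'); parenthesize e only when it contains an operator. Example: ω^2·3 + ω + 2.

ω + 5

[0] 8 ≡ 2·3 + 2 (base 3). Lift 4: 10. −1: 9.
[1] 9 ≡ 2·4 + 1 (base 4). Lift 5: 11. −1: 10.
[2] 10 ≡ 2·5 (base 5). Lift 6: 12. −1: 11.
[3] 11 ≡ 6 + 5 (base 6). Lift 7: 12. −1: 11.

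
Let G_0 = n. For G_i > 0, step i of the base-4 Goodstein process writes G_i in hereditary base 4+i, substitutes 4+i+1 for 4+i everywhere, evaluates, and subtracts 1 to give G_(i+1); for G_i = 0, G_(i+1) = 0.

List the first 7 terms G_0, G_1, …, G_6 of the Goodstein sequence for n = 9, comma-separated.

G_0 = 9. HB_4(9) = 2·4 + 1. Bump = 11. G_1 = 10.
G_1 = 10. HB_5(10) = 2·5. Bump = 12. G_2 = 11.
G_2 = 11. HB_6(11) = 6 + 5. Bump = 12. G_3 = 11.
G_3 = 11. HB_7(11) = 7 + 4. Bump = 12. G_4 = 11.
G_4 = 11. HB_8(11) = 8 + 3. Bump = 12. G_5 = 11.
G_5 = 11. HB_9(11) = 9 + 2. Bump = 12. G_6 = 11.

9, 10, 11, 11, 11, 11, 11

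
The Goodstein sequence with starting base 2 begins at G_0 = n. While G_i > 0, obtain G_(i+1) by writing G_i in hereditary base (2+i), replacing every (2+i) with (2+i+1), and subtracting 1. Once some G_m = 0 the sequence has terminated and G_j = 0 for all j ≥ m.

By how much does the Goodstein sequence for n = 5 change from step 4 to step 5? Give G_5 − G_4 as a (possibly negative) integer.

G_0=5  [base 2] 2^2 + 1  →[2↦3]→  3^3 + 1 = 28  −1 ⇒ G_1=27
G_1=27  [base 3] 3^3  →[3↦4]→  4^4 = 256  −1 ⇒ G_2=255
G_2=255  [base 4] 3·4^3 + 3·4^2 + 3·4 + 3  →[4↦5]→  3·5^3 + 3·5^2 + 3·5 + 3 = 468  −1 ⇒ G_3=467
G_3=467  [base 5] 3·5^3 + 3·5^2 + 3·5 + 2  →[5↦6]→  3·6^3 + 3·6^2 + 3·6 + 2 = 776  −1 ⇒ G_4=775
G_4=775  [base 6] 3·6^3 + 3·6^2 + 3·6 + 1  →[6↦7]→  3·7^3 + 3·7^2 + 3·7 + 1 = 1198  −1 ⇒ G_5=1197

422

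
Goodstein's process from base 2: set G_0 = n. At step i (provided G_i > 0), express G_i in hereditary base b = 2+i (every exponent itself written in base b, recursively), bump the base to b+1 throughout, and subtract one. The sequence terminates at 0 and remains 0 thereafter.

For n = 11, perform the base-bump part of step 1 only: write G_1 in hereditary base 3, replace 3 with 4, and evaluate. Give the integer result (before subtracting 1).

1028

base 2: 11 = 2^(2 + 1) + 2 + 1; at 3: 3^(3 + 1) + 3 + 1 = 85; next = 84
base 3: 84 = 3^(3 + 1) + 3; at 4: 4^(4 + 1) + 4 = 1028; next = 1027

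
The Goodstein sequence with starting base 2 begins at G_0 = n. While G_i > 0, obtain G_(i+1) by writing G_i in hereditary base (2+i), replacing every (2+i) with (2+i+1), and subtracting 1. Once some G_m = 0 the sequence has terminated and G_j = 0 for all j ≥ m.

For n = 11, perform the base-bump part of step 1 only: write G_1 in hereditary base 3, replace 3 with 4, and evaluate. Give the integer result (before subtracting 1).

(0) 11|_2 = 2^(2 + 1) + 2 + 1 ↦ 3^(3 + 1) + 3 + 1|_3 = 85 ⇒ 84
(1) 84|_3 = 3^(3 + 1) + 3 ↦ 4^(4 + 1) + 4|_4 = 1028 ⇒ 1027

1028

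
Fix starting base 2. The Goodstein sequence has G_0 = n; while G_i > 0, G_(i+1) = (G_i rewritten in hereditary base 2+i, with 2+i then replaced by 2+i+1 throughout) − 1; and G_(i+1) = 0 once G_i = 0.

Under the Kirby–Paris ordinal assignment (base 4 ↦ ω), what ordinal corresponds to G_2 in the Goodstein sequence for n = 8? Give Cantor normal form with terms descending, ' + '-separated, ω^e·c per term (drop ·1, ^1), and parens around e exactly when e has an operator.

ω^ω·2 + ω^2·2 + ω·2 + 1

base 2: 8 = 2^(2 + 1); at 3: 3^(3 + 1) = 81; next = 80
base 3: 80 = 2·3^3 + 2·3^2 + 2·3 + 2; at 4: 2·4^4 + 2·4^2 + 2·4 + 2 = 554; next = 553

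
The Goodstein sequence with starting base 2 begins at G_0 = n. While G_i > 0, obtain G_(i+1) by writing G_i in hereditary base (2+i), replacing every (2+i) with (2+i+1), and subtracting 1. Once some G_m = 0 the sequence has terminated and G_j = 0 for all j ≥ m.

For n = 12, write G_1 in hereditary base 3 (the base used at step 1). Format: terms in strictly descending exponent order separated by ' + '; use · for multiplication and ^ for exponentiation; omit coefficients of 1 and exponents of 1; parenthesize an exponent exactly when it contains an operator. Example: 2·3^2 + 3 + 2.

3^(3 + 1) + 2·3^2 + 2·3 + 2

G_0=12  [base 2] 2^(2 + 1) + 2^2  →[2↦3]→  3^(3 + 1) + 3^3 = 108  −1 ⇒ G_1=107
G_1=107  [base 3] 3^(3 + 1) + 2·3^2 + 2·3 + 2  →[3↦4]→  4^(4 + 1) + 2·4^2 + 2·4 + 2 = 1066  −1 ⇒ G_2=1065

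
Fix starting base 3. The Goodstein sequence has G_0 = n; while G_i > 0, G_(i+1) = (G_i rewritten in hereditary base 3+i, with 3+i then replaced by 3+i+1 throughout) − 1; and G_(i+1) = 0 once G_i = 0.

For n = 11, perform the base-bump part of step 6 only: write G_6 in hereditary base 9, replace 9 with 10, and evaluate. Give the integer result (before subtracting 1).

step 0: 11 = 3^2 + 2; sub 4 for 3: 4^2 + 2; = 18; G_1 = 18−1 = 17
step 1: 17 = 4^2 + 1; sub 5 for 4: 5^2 + 1; = 26; G_2 = 26−1 = 25
step 2: 25 = 5^2; sub 6 for 5: 6^2; = 36; G_3 = 36−1 = 35
step 3: 35 = 5·6 + 5; sub 7 for 6: 5·7 + 5; = 40; G_4 = 40−1 = 39
step 4: 39 = 5·7 + 4; sub 8 for 7: 5·8 + 4; = 44; G_5 = 44−1 = 43
step 5: 43 = 5·8 + 3; sub 9 for 8: 5·9 + 3; = 48; G_6 = 48−1 = 47
step 6: 47 = 5·9 + 2; sub 10 for 9: 5·10 + 2; = 52; G_7 = 52−1 = 51

52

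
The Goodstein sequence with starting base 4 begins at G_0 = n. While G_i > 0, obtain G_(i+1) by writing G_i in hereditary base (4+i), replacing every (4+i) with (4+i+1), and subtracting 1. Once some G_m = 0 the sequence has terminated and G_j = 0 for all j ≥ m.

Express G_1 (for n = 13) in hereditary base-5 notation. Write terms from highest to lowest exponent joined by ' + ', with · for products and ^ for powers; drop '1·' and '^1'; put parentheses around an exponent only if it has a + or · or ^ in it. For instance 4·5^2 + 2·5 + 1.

3·5

i=0: 13 = 3·4 + 1 (b=4); 4→5: 3·5 + 1 = 16; 16−1 = 15
i=1: 15 = 3·5 (b=5); 5→6: 3·6 = 18; 18−1 = 17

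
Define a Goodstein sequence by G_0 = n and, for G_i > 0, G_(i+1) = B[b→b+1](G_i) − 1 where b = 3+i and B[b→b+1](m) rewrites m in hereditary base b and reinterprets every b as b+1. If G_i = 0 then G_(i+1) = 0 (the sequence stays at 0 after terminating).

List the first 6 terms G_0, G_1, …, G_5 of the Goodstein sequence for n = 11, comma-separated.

11, 17, 25, 35, 39, 43

base 3: 11 = 3^2 + 2; at 4: 4^2 + 2 = 18; next = 17
base 4: 17 = 4^2 + 1; at 5: 5^2 + 1 = 26; next = 25
base 5: 25 = 5^2; at 6: 6^2 = 36; next = 35
base 6: 35 = 5·6 + 5; at 7: 5·7 + 5 = 40; next = 39
base 7: 39 = 5·7 + 4; at 8: 5·8 + 4 = 44; next = 43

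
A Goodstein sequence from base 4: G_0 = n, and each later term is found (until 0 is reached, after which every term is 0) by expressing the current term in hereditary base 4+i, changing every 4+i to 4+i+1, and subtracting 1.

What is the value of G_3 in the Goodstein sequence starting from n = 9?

11

i=0: 9 = 2·4 + 1 (b=4); 4→5: 2·5 + 1 = 11; 11−1 = 10
i=1: 10 = 2·5 (b=5); 5→6: 2·6 = 12; 12−1 = 11
i=2: 11 = 6 + 5 (b=6); 6→7: 7 + 5 = 12; 12−1 = 11
i=3: 11 = 7 + 4 (b=7); 7→8: 8 + 4 = 12; 12−1 = 11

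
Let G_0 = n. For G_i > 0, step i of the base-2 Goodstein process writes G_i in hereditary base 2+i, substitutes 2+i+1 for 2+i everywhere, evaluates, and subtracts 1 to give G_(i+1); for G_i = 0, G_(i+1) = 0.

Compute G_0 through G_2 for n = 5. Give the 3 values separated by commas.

5, 27, 255

5 —HB2→ 2^2 + 1 —bump→ 3^3 + 1 = 28 —(−1)→ 27
27 —HB3→ 3^3 —bump→ 4^4 = 256 —(−1)→ 255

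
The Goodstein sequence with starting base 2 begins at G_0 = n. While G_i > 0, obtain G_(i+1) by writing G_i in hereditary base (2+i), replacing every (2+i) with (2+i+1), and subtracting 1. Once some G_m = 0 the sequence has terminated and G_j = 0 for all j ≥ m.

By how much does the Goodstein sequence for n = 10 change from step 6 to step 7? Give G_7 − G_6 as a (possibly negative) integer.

1853361269

i=0: 10 = 2^(2 + 1) + 2 (b=2); 2→3: 3^(3 + 1) + 3 = 84; 84−1 = 83
i=1: 83 = 3^(3 + 1) + 2 (b=3); 3→4: 4^(4 + 1) + 2 = 1026; 1026−1 = 1025
i=2: 1025 = 4^(4 + 1) + 1 (b=4); 4→5: 5^(5 + 1) + 1 = 15626; 15626−1 = 15625
i=3: 15625 = 5^(5 + 1) (b=5); 5→6: 6^(6 + 1) = 279936; 279936−1 = 279935
i=4: 279935 = 5·6^6 + 5·6^5 + 5·6^4 + 5·6^3 + 5·6^2 + 5·6 + 5 (b=6); 6→7: 5·7^7 + 5·7^5 + 5·7^4 + 5·7^3 + 5·7^2 + 5·7 + 5 = 4215755; 4215755−1 = 4215754
i=5: 4215754 = 5·7^7 + 5·7^5 + 5·7^4 + 5·7^3 + 5·7^2 + 5·7 + 4 (b=7); 7→8: 5·8^8 + 5·8^5 + 5·8^4 + 5·8^3 + 5·8^2 + 5·8 + 4 = 84073324; 84073324−1 = 84073323
i=6: 84073323 = 5·8^8 + 5·8^5 + 5·8^4 + 5·8^3 + 5·8^2 + 5·8 + 3 (b=8); 8→9: 5·9^9 + 5·9^5 + 5·9^4 + 5·9^3 + 5·9^2 + 5·9 + 3 = 1937434593; 1937434593−1 = 1937434592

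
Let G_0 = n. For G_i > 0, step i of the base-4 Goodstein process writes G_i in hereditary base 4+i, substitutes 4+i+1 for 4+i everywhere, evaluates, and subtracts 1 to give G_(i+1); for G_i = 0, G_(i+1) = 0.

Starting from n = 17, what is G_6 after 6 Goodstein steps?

base 4: 17 = 4^2 + 1; at 5: 5^2 + 1 = 26; next = 25
base 5: 25 = 5^2; at 6: 6^2 = 36; next = 35
base 6: 35 = 5·6 + 5; at 7: 5·7 + 5 = 40; next = 39
base 7: 39 = 5·7 + 4; at 8: 5·8 + 4 = 44; next = 43
base 8: 43 = 5·8 + 3; at 9: 5·9 + 3 = 48; next = 47
base 9: 47 = 5·9 + 2; at 10: 5·10 + 2 = 52; next = 51
base 10: 51 = 5·10 + 1; at 11: 5·11 + 1 = 56; next = 55

51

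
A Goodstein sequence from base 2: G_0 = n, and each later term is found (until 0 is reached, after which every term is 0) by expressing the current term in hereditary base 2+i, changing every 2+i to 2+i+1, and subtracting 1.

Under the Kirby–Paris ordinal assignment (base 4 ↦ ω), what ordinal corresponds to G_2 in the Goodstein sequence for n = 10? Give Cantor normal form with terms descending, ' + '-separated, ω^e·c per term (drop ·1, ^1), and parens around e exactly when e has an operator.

G_0=10  [base 2] 2^(2 + 1) + 2  →[2↦3]→  3^(3 + 1) + 3 = 84  −1 ⇒ G_1=83
G_1=83  [base 3] 3^(3 + 1) + 2  →[3↦4]→  4^(4 + 1) + 2 = 1026  −1 ⇒ G_2=1025
G_2=1025  [base 4] 4^(4 + 1) + 1  →[4↦5]→  5^(5 + 1) + 1 = 15626  −1 ⇒ G_3=15625

ω^(ω + 1) + 1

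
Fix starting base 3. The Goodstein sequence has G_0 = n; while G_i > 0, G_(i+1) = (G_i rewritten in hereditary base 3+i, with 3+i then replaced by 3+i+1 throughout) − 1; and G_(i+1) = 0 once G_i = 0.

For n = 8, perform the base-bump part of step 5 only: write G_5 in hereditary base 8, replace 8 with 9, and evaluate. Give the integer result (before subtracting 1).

12

G_0 = 8. HB_3(8) = 2·3 + 2. Bump = 10. G_1 = 9.
G_1 = 9. HB_4(9) = 2·4 + 1. Bump = 11. G_2 = 10.
G_2 = 10. HB_5(10) = 2·5. Bump = 12. G_3 = 11.
G_3 = 11. HB_6(11) = 6 + 5. Bump = 12. G_4 = 11.
G_4 = 11. HB_7(11) = 7 + 4. Bump = 12. G_5 = 11.
G_5 = 11. HB_8(11) = 8 + 3. Bump = 12. G_6 = 11.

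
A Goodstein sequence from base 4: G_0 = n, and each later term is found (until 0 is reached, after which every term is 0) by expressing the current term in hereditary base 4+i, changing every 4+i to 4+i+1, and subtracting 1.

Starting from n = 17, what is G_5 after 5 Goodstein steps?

47

[0] 17 ≡ 4^2 + 1 (base 4). Lift 5: 26. −1: 25.
[1] 25 ≡ 5^2 (base 5). Lift 6: 36. −1: 35.
[2] 35 ≡ 5·6 + 5 (base 6). Lift 7: 40. −1: 39.
[3] 39 ≡ 5·7 + 4 (base 7). Lift 8: 44. −1: 43.
[4] 43 ≡ 5·8 + 3 (base 8). Lift 9: 48. −1: 47.
[5] 47 ≡ 5·9 + 2 (base 9). Lift 10: 52. −1: 51.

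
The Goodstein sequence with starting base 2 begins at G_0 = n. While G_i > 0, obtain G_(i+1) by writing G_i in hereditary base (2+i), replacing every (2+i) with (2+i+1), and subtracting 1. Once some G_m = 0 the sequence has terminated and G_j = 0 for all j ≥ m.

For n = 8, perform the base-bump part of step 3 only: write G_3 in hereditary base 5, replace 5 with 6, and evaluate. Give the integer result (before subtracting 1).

step 0: 8 = 2^(2 + 1); sub 3 for 2: 3^(3 + 1); = 81; G_1 = 81−1 = 80
step 1: 80 = 2·3^3 + 2·3^2 + 2·3 + 2; sub 4 for 3: 2·4^4 + 2·4^2 + 2·4 + 2; = 554; G_2 = 554−1 = 553
step 2: 553 = 2·4^4 + 2·4^2 + 2·4 + 1; sub 5 for 4: 2·5^5 + 2·5^2 + 2·5 + 1; = 6311; G_3 = 6311−1 = 6310

93396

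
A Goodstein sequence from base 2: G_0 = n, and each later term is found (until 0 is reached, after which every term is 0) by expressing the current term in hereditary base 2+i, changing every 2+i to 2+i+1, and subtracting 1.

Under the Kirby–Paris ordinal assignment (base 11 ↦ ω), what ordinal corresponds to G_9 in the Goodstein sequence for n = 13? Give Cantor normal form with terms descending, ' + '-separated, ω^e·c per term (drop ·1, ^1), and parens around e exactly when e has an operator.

ω^(ω + 1) + ω^3·3 + ω^2·3 + ω·2 + 4

step 0: 13 = 2^(2 + 1) + 2^2 + 1; sub 3 for 2: 3^(3 + 1) + 3^3 + 1; = 109; G_1 = 109−1 = 108
step 1: 108 = 3^(3 + 1) + 3^3; sub 4 for 3: 4^(4 + 1) + 4^4; = 1280; G_2 = 1280−1 = 1279
step 2: 1279 = 4^(4 + 1) + 3·4^3 + 3·4^2 + 3·4 + 3; sub 5 for 4: 5^(5 + 1) + 3·5^3 + 3·5^2 + 3·5 + 3; = 16093; G_3 = 16093−1 = 16092
step 3: 16092 = 5^(5 + 1) + 3·5^3 + 3·5^2 + 3·5 + 2; sub 6 for 5: 6^(6 + 1) + 3·6^3 + 3·6^2 + 3·6 + 2; = 280712; G_4 = 280712−1 = 280711
step 4: 280711 = 6^(6 + 1) + 3·6^3 + 3·6^2 + 3·6 + 1; sub 7 for 6: 7^(7 + 1) + 3·7^3 + 3·7^2 + 3·7 + 1; = 5765999; G_5 = 5765999−1 = 5765998
step 5: 5765998 = 7^(7 + 1) + 3·7^3 + 3·7^2 + 3·7; sub 8 for 7: 8^(8 + 1) + 3·8^3 + 3·8^2 + 3·8; = 134219480; G_6 = 134219480−1 = 134219479
step 6: 134219479 = 8^(8 + 1) + 3·8^3 + 3·8^2 + 2·8 + 7; sub 9 for 8: 9^(9 + 1) + 3·9^3 + 3·9^2 + 2·9 + 7; = 3486786856; G_7 = 3486786856−1 = 3486786855
step 7: 3486786855 = 9^(9 + 1) + 3·9^3 + 3·9^2 + 2·9 + 6; sub 10 for 9: 10^(10 + 1) + 3·10^3 + 3·10^2 + 2·10 + 6; = 100000003326; G_8 = 100000003326−1 = 100000003325
step 8: 100000003325 = 10^(10 + 1) + 3·10^3 + 3·10^2 + 2·10 + 5; sub 11 for 10: 11^(11 + 1) + 3·11^3 + 3·11^2 + 2·11 + 5; = 3138428381104; G_9 = 3138428381104−1 = 3138428381103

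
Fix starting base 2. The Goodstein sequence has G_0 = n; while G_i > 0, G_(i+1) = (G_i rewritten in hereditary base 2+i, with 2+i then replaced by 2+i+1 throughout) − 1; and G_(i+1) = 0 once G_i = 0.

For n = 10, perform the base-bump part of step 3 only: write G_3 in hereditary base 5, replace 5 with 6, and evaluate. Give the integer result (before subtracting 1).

(0) 10|_2 = 2^(2 + 1) + 2 ↦ 3^(3 + 1) + 3|_3 = 84 ⇒ 83
(1) 83|_3 = 3^(3 + 1) + 2 ↦ 4^(4 + 1) + 2|_4 = 1026 ⇒ 1025
(2) 1025|_4 = 4^(4 + 1) + 1 ↦ 5^(5 + 1) + 1|_5 = 15626 ⇒ 15625
(3) 15625|_5 = 5^(5 + 1) ↦ 6^(6 + 1)|_6 = 279936 ⇒ 279935

279936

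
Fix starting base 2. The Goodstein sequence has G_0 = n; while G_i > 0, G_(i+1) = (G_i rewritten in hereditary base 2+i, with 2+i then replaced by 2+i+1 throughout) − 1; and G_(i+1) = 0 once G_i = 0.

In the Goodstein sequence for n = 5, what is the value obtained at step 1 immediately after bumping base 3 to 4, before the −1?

5 —HB2→ 2^2 + 1 —bump→ 3^3 + 1 = 28 —(−1)→ 27
27 —HB3→ 3^3 —bump→ 4^4 = 256 —(−1)→ 255

256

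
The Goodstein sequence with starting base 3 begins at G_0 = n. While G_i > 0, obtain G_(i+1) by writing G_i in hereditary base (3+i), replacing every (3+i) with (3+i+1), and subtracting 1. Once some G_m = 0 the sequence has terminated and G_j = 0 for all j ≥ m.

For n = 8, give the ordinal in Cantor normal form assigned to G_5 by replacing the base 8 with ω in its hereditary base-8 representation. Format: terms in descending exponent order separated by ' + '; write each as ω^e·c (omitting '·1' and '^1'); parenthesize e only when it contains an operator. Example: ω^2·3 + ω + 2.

(0) 8|_3 = 2·3 + 2 ↦ 2·4 + 2|_4 = 10 ⇒ 9
(1) 9|_4 = 2·4 + 1 ↦ 2·5 + 1|_5 = 11 ⇒ 10
(2) 10|_5 = 2·5 ↦ 2·6|_6 = 12 ⇒ 11
(3) 11|_6 = 6 + 5 ↦ 7 + 5|_7 = 12 ⇒ 11
(4) 11|_7 = 7 + 4 ↦ 8 + 4|_8 = 12 ⇒ 11
(5) 11|_8 = 8 + 3 ↦ 9 + 3|_9 = 12 ⇒ 11

ω + 3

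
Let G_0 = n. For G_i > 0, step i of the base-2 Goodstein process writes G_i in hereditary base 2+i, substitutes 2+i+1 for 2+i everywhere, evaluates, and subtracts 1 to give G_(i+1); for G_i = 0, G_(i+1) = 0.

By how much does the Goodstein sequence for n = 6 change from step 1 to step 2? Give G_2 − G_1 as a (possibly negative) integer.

228

G_0 = 6. HB_2(6) = 2^2 + 2. Bump = 30. G_1 = 29.
G_1 = 29. HB_3(29) = 3^3 + 2. Bump = 258. G_2 = 257.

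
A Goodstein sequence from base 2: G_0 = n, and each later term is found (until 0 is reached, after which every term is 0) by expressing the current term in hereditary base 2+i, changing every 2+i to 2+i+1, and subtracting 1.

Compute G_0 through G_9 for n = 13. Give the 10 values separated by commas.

13, 108, 1279, 16092, 280711, 5765998, 134219479, 3486786855, 100000003325, 3138428381103

base 2: 13 = 2^(2 + 1) + 2^2 + 1; at 3: 3^(3 + 1) + 3^3 + 1 = 109; next = 108
base 3: 108 = 3^(3 + 1) + 3^3; at 4: 4^(4 + 1) + 4^4 = 1280; next = 1279
base 4: 1279 = 4^(4 + 1) + 3·4^3 + 3·4^2 + 3·4 + 3; at 5: 5^(5 + 1) + 3·5^3 + 3·5^2 + 3·5 + 3 = 16093; next = 16092
base 5: 16092 = 5^(5 + 1) + 3·5^3 + 3·5^2 + 3·5 + 2; at 6: 6^(6 + 1) + 3·6^3 + 3·6^2 + 3·6 + 2 = 280712; next = 280711
base 6: 280711 = 6^(6 + 1) + 3·6^3 + 3·6^2 + 3·6 + 1; at 7: 7^(7 + 1) + 3·7^3 + 3·7^2 + 3·7 + 1 = 5765999; next = 5765998
base 7: 5765998 = 7^(7 + 1) + 3·7^3 + 3·7^2 + 3·7; at 8: 8^(8 + 1) + 3·8^3 + 3·8^2 + 3·8 = 134219480; next = 134219479
base 8: 134219479 = 8^(8 + 1) + 3·8^3 + 3·8^2 + 2·8 + 7; at 9: 9^(9 + 1) + 3·9^3 + 3·9^2 + 2·9 + 7 = 3486786856; next = 3486786855
base 9: 3486786855 = 9^(9 + 1) + 3·9^3 + 3·9^2 + 2·9 + 6; at 10: 10^(10 + 1) + 3·10^3 + 3·10^2 + 2·10 + 6 = 100000003326; next = 100000003325
base 10: 100000003325 = 10^(10 + 1) + 3·10^3 + 3·10^2 + 2·10 + 5; at 11: 11^(11 + 1) + 3·11^3 + 3·11^2 + 2·11 + 5 = 3138428381104; next = 3138428381103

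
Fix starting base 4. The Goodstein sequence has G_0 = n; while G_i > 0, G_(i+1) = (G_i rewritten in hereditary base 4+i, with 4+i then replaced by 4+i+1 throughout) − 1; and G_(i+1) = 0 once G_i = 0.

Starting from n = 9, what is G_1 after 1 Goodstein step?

10

G_0 = 9. HB_4(9) = 2·4 + 1. Bump = 11. G_1 = 10.
G_1 = 10. HB_5(10) = 2·5. Bump = 12. G_2 = 11.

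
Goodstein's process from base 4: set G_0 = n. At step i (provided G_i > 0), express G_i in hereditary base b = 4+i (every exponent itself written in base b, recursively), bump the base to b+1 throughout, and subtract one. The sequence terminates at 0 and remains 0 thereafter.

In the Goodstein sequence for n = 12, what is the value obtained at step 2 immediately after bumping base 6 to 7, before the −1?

i=0: 12 = 3·4 (b=4); 4→5: 3·5 = 15; 15−1 = 14
i=1: 14 = 2·5 + 4 (b=5); 5→6: 2·6 + 4 = 16; 16−1 = 15
i=2: 15 = 2·6 + 3 (b=6); 6→7: 2·7 + 3 = 17; 17−1 = 16

17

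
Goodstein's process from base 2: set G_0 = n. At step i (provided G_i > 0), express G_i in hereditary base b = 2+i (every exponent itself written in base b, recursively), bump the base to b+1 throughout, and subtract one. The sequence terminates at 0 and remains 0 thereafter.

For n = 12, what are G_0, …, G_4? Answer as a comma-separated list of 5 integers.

12, 107, 1065, 15685, 280019

step 0: 12 = 2^(2 + 1) + 2^2; sub 3 for 2: 3^(3 + 1) + 3^3; = 108; G_1 = 108−1 = 107
step 1: 107 = 3^(3 + 1) + 2·3^2 + 2·3 + 2; sub 4 for 3: 4^(4 + 1) + 2·4^2 + 2·4 + 2; = 1066; G_2 = 1066−1 = 1065
step 2: 1065 = 4^(4 + 1) + 2·4^2 + 2·4 + 1; sub 5 for 4: 5^(5 + 1) + 2·5^2 + 2·5 + 1; = 15686; G_3 = 15686−1 = 15685
step 3: 15685 = 5^(5 + 1) + 2·5^2 + 2·5; sub 6 for 5: 6^(6 + 1) + 2·6^2 + 2·6; = 280020; G_4 = 280020−1 = 280019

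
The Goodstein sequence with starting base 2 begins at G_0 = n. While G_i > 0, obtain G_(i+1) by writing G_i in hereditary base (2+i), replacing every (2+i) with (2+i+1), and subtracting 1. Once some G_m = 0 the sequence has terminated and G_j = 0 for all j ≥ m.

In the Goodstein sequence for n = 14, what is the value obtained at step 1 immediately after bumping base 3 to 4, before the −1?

i=0: 14 = 2^(2 + 1) + 2^2 + 2 (b=2); 2→3: 3^(3 + 1) + 3^3 + 3 = 111; 111−1 = 110
i=1: 110 = 3^(3 + 1) + 3^3 + 2 (b=3); 3→4: 4^(4 + 1) + 4^4 + 2 = 1282; 1282−1 = 1281

1282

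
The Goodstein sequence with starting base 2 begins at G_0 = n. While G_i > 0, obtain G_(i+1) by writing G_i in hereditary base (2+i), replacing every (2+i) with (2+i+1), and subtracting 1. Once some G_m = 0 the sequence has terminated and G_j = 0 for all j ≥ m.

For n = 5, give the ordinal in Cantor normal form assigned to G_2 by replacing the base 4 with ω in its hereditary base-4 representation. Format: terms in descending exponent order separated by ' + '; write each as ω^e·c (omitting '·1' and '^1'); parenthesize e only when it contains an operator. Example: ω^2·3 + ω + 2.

i=0: 5 = 2^2 + 1 (b=2); 2→3: 3^3 + 1 = 28; 28−1 = 27
i=1: 27 = 3^3 (b=3); 3→4: 4^4 = 256; 256−1 = 255
i=2: 255 = 3·4^3 + 3·4^2 + 3·4 + 3 (b=4); 4→5: 3·5^3 + 3·5^2 + 3·5 + 3 = 468; 468−1 = 467

ω^3·3 + ω^2·3 + ω·3 + 3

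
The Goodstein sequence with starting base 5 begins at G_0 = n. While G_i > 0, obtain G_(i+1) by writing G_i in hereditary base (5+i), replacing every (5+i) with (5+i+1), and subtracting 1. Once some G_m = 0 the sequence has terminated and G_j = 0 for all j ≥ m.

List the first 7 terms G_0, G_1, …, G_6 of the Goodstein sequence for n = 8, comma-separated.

8, 8, 8, 8, 8, 7, 6

(0) 8|_5 = 5 + 3 ↦ 6 + 3|_6 = 9 ⇒ 8
(1) 8|_6 = 6 + 2 ↦ 7 + 2|_7 = 9 ⇒ 8
(2) 8|_7 = 7 + 1 ↦ 8 + 1|_8 = 9 ⇒ 8
(3) 8|_8 = 8 ↦ 9|_9 = 9 ⇒ 8
(4) 8|_9 = 8 ↦ 8|_10 = 8 ⇒ 7
(5) 7|_10 = 7 ↦ 7|_11 = 7 ⇒ 6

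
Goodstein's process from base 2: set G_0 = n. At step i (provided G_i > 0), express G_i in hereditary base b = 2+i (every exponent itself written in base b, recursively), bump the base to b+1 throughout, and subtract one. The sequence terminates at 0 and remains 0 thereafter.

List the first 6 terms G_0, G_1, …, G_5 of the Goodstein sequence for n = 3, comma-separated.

3 —HB2→ 2 + 1 —bump→ 3 + 1 = 4 —(−1)→ 3
3 —HB3→ 3 —bump→ 4 = 4 —(−1)→ 3
3 —HB4→ 3 —bump→ 3 = 3 —(−1)→ 2
2 —HB5→ 2 —bump→ 2 = 2 —(−1)→ 1
1 —HB6→ 1 —bump→ 1 = 1 —(−1)→ 0

3, 3, 3, 2, 1, 0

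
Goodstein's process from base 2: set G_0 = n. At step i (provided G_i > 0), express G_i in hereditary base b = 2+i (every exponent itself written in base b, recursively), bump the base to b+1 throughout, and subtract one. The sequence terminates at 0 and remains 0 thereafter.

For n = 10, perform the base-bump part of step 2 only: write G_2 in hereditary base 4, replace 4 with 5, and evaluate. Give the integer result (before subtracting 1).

15626

G_0=10  [base 2] 2^(2 + 1) + 2  →[2↦3]→  3^(3 + 1) + 3 = 84  −1 ⇒ G_1=83
G_1=83  [base 3] 3^(3 + 1) + 2  →[3↦4]→  4^(4 + 1) + 2 = 1026  −1 ⇒ G_2=1025
G_2=1025  [base 4] 4^(4 + 1) + 1  →[4↦5]→  5^(5 + 1) + 1 = 15626  −1 ⇒ G_3=15625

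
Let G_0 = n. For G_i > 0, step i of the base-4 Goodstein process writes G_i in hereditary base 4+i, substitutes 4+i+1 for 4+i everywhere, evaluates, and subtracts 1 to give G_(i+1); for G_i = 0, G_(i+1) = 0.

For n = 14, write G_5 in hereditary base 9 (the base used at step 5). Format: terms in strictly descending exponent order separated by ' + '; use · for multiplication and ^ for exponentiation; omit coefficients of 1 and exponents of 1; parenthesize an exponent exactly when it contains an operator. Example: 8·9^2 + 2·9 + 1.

i=0: 14 = 3·4 + 2 (b=4); 4→5: 3·5 + 2 = 17; 17−1 = 16
i=1: 16 = 3·5 + 1 (b=5); 5→6: 3·6 + 1 = 19; 19−1 = 18
i=2: 18 = 3·6 (b=6); 6→7: 3·7 = 21; 21−1 = 20
i=3: 20 = 2·7 + 6 (b=7); 7→8: 2·8 + 6 = 22; 22−1 = 21
i=4: 21 = 2·8 + 5 (b=8); 8→9: 2·9 + 5 = 23; 23−1 = 22
i=5: 22 = 2·9 + 4 (b=9); 9→10: 2·10 + 4 = 24; 24−1 = 23

2·9 + 4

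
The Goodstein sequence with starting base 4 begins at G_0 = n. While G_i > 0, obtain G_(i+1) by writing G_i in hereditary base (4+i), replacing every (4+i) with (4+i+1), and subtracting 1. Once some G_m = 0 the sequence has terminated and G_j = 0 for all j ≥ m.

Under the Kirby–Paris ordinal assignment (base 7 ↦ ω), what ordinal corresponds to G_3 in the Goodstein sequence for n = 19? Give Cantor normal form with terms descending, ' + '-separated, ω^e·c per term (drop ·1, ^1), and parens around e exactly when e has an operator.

base 4: 19 = 4^2 + 3; at 5: 5^2 + 3 = 28; next = 27
base 5: 27 = 5^2 + 2; at 6: 6^2 + 2 = 38; next = 37
base 6: 37 = 6^2 + 1; at 7: 7^2 + 1 = 50; next = 49

ω^2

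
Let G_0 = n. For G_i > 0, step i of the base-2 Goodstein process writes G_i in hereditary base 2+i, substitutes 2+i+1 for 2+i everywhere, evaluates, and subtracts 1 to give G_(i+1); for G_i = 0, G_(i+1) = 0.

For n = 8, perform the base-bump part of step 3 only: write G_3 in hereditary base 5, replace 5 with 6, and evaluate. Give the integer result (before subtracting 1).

93396

step 0: 8 = 2^(2 + 1); sub 3 for 2: 3^(3 + 1); = 81; G_1 = 81−1 = 80
step 1: 80 = 2·3^3 + 2·3^2 + 2·3 + 2; sub 4 for 3: 2·4^4 + 2·4^2 + 2·4 + 2; = 554; G_2 = 554−1 = 553
step 2: 553 = 2·4^4 + 2·4^2 + 2·4 + 1; sub 5 for 4: 2·5^5 + 2·5^2 + 2·5 + 1; = 6311; G_3 = 6311−1 = 6310
step 3: 6310 = 2·5^5 + 2·5^2 + 2·5; sub 6 for 5: 2·6^6 + 2·6^2 + 2·6; = 93396; G_4 = 93396−1 = 93395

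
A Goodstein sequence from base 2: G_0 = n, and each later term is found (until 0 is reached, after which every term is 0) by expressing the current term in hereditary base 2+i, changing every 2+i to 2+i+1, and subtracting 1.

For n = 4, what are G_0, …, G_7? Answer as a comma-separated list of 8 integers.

step 0: 4 = 2^2; sub 3 for 2: 3^3; = 27; G_1 = 27−1 = 26
step 1: 26 = 2·3^2 + 2·3 + 2; sub 4 for 3: 2·4^2 + 2·4 + 2; = 42; G_2 = 42−1 = 41
step 2: 41 = 2·4^2 + 2·4 + 1; sub 5 for 4: 2·5^2 + 2·5 + 1; = 61; G_3 = 61−1 = 60
step 3: 60 = 2·5^2 + 2·5; sub 6 for 5: 2·6^2 + 2·6; = 84; G_4 = 84−1 = 83
step 4: 83 = 2·6^2 + 6 + 5; sub 7 for 6: 2·7^2 + 7 + 5; = 110; G_5 = 110−1 = 109
step 5: 109 = 2·7^2 + 7 + 4; sub 8 for 7: 2·8^2 + 8 + 4; = 140; G_6 = 140−1 = 139
step 6: 139 = 2·8^2 + 8 + 3; sub 9 for 8: 2·9^2 + 9 + 3; = 174; G_7 = 174−1 = 173

4, 26, 41, 60, 83, 109, 139, 173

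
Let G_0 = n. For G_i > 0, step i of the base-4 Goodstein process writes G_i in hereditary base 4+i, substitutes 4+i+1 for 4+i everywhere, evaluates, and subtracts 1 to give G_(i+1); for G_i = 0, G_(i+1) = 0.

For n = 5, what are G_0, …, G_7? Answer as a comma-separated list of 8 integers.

i=0: 5 = 4 + 1 (b=4); 4→5: 5 + 1 = 6; 6−1 = 5
i=1: 5 = 5 (b=5); 5→6: 6 = 6; 6−1 = 5
i=2: 5 = 5 (b=6); 6→7: 5 = 5; 5−1 = 4
i=3: 4 = 4 (b=7); 7→8: 4 = 4; 4−1 = 3
i=4: 3 = 3 (b=8); 8→9: 3 = 3; 3−1 = 2
i=5: 2 = 2 (b=9); 9→10: 2 = 2; 2−1 = 1
i=6: 1 = 1 (b=10); 10→11: 1 = 1; 1−1 = 0

5, 5, 5, 4, 3, 2, 1, 0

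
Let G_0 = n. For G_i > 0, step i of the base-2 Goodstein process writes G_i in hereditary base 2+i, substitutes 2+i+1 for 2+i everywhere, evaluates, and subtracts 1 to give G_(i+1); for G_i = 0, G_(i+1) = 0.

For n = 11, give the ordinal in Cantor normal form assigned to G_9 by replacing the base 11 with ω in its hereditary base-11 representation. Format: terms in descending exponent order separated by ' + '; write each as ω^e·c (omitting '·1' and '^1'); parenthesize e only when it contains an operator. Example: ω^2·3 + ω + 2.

ω^ω·7 + ω^7·7 + ω^6·7 + ω^5·7 + ω^4·7 + ω^3·7 + ω^2·7 + ω·7 + 4

(0) 11|_2 = 2^(2 + 1) + 2 + 1 ↦ 3^(3 + 1) + 3 + 1|_3 = 85 ⇒ 84
(1) 84|_3 = 3^(3 + 1) + 3 ↦ 4^(4 + 1) + 4|_4 = 1028 ⇒ 1027
(2) 1027|_4 = 4^(4 + 1) + 3 ↦ 5^(5 + 1) + 3|_5 = 15628 ⇒ 15627
(3) 15627|_5 = 5^(5 + 1) + 2 ↦ 6^(6 + 1) + 2|_6 = 279938 ⇒ 279937
(4) 279937|_6 = 6^(6 + 1) + 1 ↦ 7^(7 + 1) + 1|_7 = 5764802 ⇒ 5764801
(5) 5764801|_7 = 7^(7 + 1) ↦ 8^(8 + 1)|_8 = 134217728 ⇒ 134217727
(6) 134217727|_8 = 7·8^8 + 7·8^7 + 7·8^6 + 7·8^5 + 7·8^4 + 7·8^3 + 7·8^2 + 7·8 + 7 ↦ 7·9^9 + 7·9^7 + 7·9^6 + 7·9^5 + 7·9^4 + 7·9^3 + 7·9^2 + 7·9 + 7|_9 = 2749609303 ⇒ 2749609302
(7) 2749609302|_9 = 7·9^9 + 7·9^7 + 7·9^6 + 7·9^5 + 7·9^4 + 7·9^3 + 7·9^2 + 7·9 + 6 ↦ 7·10^10 + 7·10^7 + 7·10^6 + 7·10^5 + 7·10^4 + 7·10^3 + 7·10^2 + 7·10 + 6|_10 = 70077777776 ⇒ 70077777775
(8) 70077777775|_10 = 7·10^10 + 7·10^7 + 7·10^6 + 7·10^5 + 7·10^4 + 7·10^3 + 7·10^2 + 7·10 + 5 ↦ 7·11^11 + 7·11^7 + 7·11^6 + 7·11^5 + 7·11^4 + 7·11^3 + 7·11^2 + 7·11 + 5|_11 = 1997331745491 ⇒ 1997331745490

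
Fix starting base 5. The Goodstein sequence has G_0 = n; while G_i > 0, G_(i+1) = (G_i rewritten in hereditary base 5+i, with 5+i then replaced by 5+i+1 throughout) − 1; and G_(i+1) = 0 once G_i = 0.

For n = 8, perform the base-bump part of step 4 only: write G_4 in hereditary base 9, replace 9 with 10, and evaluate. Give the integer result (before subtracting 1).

8

[0] 8 ≡ 5 + 3 (base 5). Lift 6: 9. −1: 8.
[1] 8 ≡ 6 + 2 (base 6). Lift 7: 9. −1: 8.
[2] 8 ≡ 7 + 1 (base 7). Lift 8: 9. −1: 8.
[3] 8 ≡ 8 (base 8). Lift 9: 9. −1: 8.
[4] 8 ≡ 8 (base 9). Lift 10: 8. −1: 7.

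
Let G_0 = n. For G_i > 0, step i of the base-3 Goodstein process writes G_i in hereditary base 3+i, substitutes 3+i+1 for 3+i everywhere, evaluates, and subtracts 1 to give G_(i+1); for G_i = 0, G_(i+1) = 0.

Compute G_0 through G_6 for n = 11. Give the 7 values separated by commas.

G_0 = 11. HB_3(11) = 3^2 + 2. Bump = 18. G_1 = 17.
G_1 = 17. HB_4(17) = 4^2 + 1. Bump = 26. G_2 = 25.
G_2 = 25. HB_5(25) = 5^2. Bump = 36. G_3 = 35.
G_3 = 35. HB_6(35) = 5·6 + 5. Bump = 40. G_4 = 39.
G_4 = 39. HB_7(39) = 5·7 + 4. Bump = 44. G_5 = 43.
G_5 = 43. HB_8(43) = 5·8 + 3. Bump = 48. G_6 = 47.

11, 17, 25, 35, 39, 43, 47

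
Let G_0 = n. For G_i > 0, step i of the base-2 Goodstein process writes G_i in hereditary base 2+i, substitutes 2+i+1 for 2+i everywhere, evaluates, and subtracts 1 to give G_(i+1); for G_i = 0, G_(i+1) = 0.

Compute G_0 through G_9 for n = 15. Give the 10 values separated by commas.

15, 111, 1283, 18752, 326593, 6588344, 150994943, 3524450280, 100077777775, 3138578427934

G_0 = 15. HB_2(15) = 2^(2 + 1) + 2^2 + 2 + 1. Bump = 112. G_1 = 111.
G_1 = 111. HB_3(111) = 3^(3 + 1) + 3^3 + 3. Bump = 1284. G_2 = 1283.
G_2 = 1283. HB_4(1283) = 4^(4 + 1) + 4^4 + 3. Bump = 18753. G_3 = 18752.
G_3 = 18752. HB_5(18752) = 5^(5 + 1) + 5^5 + 2. Bump = 326594. G_4 = 326593.
G_4 = 326593. HB_6(326593) = 6^(6 + 1) + 6^6 + 1. Bump = 6588345. G_5 = 6588344.
G_5 = 6588344. HB_7(6588344) = 7^(7 + 1) + 7^7. Bump = 150994944. G_6 = 150994943.
G_6 = 150994943. HB_8(150994943) = 8^(8 + 1) + 7·8^7 + 7·8^6 + 7·8^5 + 7·8^4 + 7·8^3 + 7·8^2 + 7·8 + 7. Bump = 3524450281. G_7 = 3524450280.
G_7 = 3524450280. HB_9(3524450280) = 9^(9 + 1) + 7·9^7 + 7·9^6 + 7·9^5 + 7·9^4 + 7·9^3 + 7·9^2 + 7·9 + 6. Bump = 100077777776. G_8 = 100077777775.
G_8 = 100077777775. HB_10(100077777775) = 10^(10 + 1) + 7·10^7 + 7·10^6 + 7·10^5 + 7·10^4 + 7·10^3 + 7·10^2 + 7·10 + 5. Bump = 3138578427935. G_9 = 3138578427934.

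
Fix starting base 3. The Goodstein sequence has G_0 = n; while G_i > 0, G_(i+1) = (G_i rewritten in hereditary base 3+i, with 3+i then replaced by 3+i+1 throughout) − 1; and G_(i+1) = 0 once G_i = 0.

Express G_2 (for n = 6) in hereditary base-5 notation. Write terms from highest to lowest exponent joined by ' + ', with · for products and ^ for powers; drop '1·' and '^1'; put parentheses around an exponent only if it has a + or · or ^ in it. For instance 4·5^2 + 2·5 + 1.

[0] 6 ≡ 2·3 (base 3). Lift 4: 8. −1: 7.
[1] 7 ≡ 4 + 3 (base 4). Lift 5: 8. −1: 7.
[2] 7 ≡ 5 + 2 (base 5). Lift 6: 8. −1: 7.

5 + 2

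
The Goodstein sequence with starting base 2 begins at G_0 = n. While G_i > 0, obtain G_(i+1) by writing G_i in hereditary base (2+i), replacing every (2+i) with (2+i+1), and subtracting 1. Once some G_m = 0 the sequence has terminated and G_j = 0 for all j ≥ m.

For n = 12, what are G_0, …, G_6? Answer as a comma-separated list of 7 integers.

12, 107, 1065, 15685, 280019, 5764910, 134217867

i=0: 12 = 2^(2 + 1) + 2^2 (b=2); 2→3: 3^(3 + 1) + 3^3 = 108; 108−1 = 107
i=1: 107 = 3^(3 + 1) + 2·3^2 + 2·3 + 2 (b=3); 3→4: 4^(4 + 1) + 2·4^2 + 2·4 + 2 = 1066; 1066−1 = 1065
i=2: 1065 = 4^(4 + 1) + 2·4^2 + 2·4 + 1 (b=4); 4→5: 5^(5 + 1) + 2·5^2 + 2·5 + 1 = 15686; 15686−1 = 15685
i=3: 15685 = 5^(5 + 1) + 2·5^2 + 2·5 (b=5); 5→6: 6^(6 + 1) + 2·6^2 + 2·6 = 280020; 280020−1 = 280019
i=4: 280019 = 6^(6 + 1) + 2·6^2 + 6 + 5 (b=6); 6→7: 7^(7 + 1) + 2·7^2 + 7 + 5 = 5764911; 5764911−1 = 5764910
i=5: 5764910 = 7^(7 + 1) + 2·7^2 + 7 + 4 (b=7); 7→8: 8^(8 + 1) + 2·8^2 + 8 + 4 = 134217868; 134217868−1 = 134217867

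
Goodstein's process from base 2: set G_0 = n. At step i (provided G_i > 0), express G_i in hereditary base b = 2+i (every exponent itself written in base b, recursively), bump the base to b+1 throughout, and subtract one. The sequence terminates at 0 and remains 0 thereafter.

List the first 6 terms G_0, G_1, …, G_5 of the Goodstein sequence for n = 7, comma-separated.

7, 30, 259, 3127, 46657, 823543

(0) 7|_2 = 2^2 + 2 + 1 ↦ 3^3 + 3 + 1|_3 = 31 ⇒ 30
(1) 30|_3 = 3^3 + 3 ↦ 4^4 + 4|_4 = 260 ⇒ 259
(2) 259|_4 = 4^4 + 3 ↦ 5^5 + 3|_5 = 3128 ⇒ 3127
(3) 3127|_5 = 5^5 + 2 ↦ 6^6 + 2|_6 = 46658 ⇒ 46657
(4) 46657|_6 = 6^6 + 1 ↦ 7^7 + 1|_7 = 823544 ⇒ 823543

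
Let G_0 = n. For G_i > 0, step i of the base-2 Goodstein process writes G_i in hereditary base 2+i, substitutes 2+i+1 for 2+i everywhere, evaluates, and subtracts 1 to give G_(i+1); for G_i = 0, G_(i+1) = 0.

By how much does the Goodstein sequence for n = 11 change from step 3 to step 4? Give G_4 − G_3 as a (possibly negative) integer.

11 —HB2→ 2^(2 + 1) + 2 + 1 —bump→ 3^(3 + 1) + 3 + 1 = 85 —(−1)→ 84
84 —HB3→ 3^(3 + 1) + 3 —bump→ 4^(4 + 1) + 4 = 1028 —(−1)→ 1027
1027 —HB4→ 4^(4 + 1) + 3 —bump→ 5^(5 + 1) + 3 = 15628 —(−1)→ 15627
15627 —HB5→ 5^(5 + 1) + 2 —bump→ 6^(6 + 1) + 2 = 279938 —(−1)→ 279937

264310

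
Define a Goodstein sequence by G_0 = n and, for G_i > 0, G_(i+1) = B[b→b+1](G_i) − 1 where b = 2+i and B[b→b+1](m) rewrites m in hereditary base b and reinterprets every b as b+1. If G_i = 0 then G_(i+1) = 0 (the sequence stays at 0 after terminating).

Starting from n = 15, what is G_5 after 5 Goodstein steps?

6588344

step 0: 15 = 2^(2 + 1) + 2^2 + 2 + 1; sub 3 for 2: 3^(3 + 1) + 3^3 + 3 + 1; = 112; G_1 = 112−1 = 111
step 1: 111 = 3^(3 + 1) + 3^3 + 3; sub 4 for 3: 4^(4 + 1) + 4^4 + 4; = 1284; G_2 = 1284−1 = 1283
step 2: 1283 = 4^(4 + 1) + 4^4 + 3; sub 5 for 4: 5^(5 + 1) + 5^5 + 3; = 18753; G_3 = 18753−1 = 18752
step 3: 18752 = 5^(5 + 1) + 5^5 + 2; sub 6 for 5: 6^(6 + 1) + 6^6 + 2; = 326594; G_4 = 326594−1 = 326593
step 4: 326593 = 6^(6 + 1) + 6^6 + 1; sub 7 for 6: 7^(7 + 1) + 7^7 + 1; = 6588345; G_5 = 6588345−1 = 6588344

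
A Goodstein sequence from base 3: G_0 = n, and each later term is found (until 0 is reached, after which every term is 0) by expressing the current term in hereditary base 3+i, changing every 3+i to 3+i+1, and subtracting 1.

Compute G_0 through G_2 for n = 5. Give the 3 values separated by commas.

5, 5, 5

5 —HB3→ 3 + 2 —bump→ 4 + 2 = 6 —(−1)→ 5
5 —HB4→ 4 + 1 —bump→ 5 + 1 = 6 —(−1)→ 5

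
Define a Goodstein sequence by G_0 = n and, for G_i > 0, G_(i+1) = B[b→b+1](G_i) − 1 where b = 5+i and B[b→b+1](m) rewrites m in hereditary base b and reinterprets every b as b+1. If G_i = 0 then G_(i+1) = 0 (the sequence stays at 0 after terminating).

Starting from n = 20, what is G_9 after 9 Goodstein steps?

i=0: 20 = 4·5 (b=5); 5→6: 4·6 = 24; 24−1 = 23
i=1: 23 = 3·6 + 5 (b=6); 6→7: 3·7 + 5 = 26; 26−1 = 25
i=2: 25 = 3·7 + 4 (b=7); 7→8: 3·8 + 4 = 28; 28−1 = 27
i=3: 27 = 3·8 + 3 (b=8); 8→9: 3·9 + 3 = 30; 30−1 = 29
i=4: 29 = 3·9 + 2 (b=9); 9→10: 3·10 + 2 = 32; 32−1 = 31
i=5: 31 = 3·10 + 1 (b=10); 10→11: 3·11 + 1 = 34; 34−1 = 33
i=6: 33 = 3·11 (b=11); 11→12: 3·12 = 36; 36−1 = 35
i=7: 35 = 2·12 + 11 (b=12); 12→13: 2·13 + 11 = 37; 37−1 = 36
i=8: 36 = 2·13 + 10 (b=13); 13→14: 2·14 + 10 = 38; 38−1 = 37

37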